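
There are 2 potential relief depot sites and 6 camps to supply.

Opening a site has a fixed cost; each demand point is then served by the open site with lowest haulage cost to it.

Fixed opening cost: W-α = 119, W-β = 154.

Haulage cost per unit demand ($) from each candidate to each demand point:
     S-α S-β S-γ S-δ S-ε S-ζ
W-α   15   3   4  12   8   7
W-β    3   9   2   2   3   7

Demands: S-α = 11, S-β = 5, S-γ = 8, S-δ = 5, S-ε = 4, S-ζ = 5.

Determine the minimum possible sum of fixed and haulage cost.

305

Open {W-β}: assign each demand point to its cheapest open site.
  S-α→W-β 11×3=33, S-β→W-β 5×9=45, S-γ→W-β 8×2=16, S-δ→W-β 5×2=10, S-ε→W-β 4×3=12, S-ζ→W-β 5×7=35
  haulage cost 151, fixed 154 → total 305.
Compare {W-α, W-β}: haulage cost 121 + fixed 273 = 394.
Compare {W-α}: haulage cost 339 + fixed 119 = 458.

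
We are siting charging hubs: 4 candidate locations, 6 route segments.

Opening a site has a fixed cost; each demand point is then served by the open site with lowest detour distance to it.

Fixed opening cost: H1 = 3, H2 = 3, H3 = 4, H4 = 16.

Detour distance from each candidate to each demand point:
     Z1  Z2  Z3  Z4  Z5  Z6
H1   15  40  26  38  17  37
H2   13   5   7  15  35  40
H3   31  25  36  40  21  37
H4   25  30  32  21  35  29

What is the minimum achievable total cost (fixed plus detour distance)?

Open {H1, H2}: assign each demand point to its cheapest open site.
  Z1→H2 13, Z2→H2 5, Z3→H2 7, Z4→H2 15, Z5→H1 17, Z6→H1 37
  detour distance 94, fixed 6 → total 100.
Compare {H1, H2, H3}: detour distance 94 + fixed 10 = 104.
Compare {H2, H3}: detour distance 98 + fixed 7 = 105.
Compare {H1, H2, H4}: detour distance 86 + fixed 22 = 108.
All other subsets cost ≥ 104. Minimum total cost: 100.

100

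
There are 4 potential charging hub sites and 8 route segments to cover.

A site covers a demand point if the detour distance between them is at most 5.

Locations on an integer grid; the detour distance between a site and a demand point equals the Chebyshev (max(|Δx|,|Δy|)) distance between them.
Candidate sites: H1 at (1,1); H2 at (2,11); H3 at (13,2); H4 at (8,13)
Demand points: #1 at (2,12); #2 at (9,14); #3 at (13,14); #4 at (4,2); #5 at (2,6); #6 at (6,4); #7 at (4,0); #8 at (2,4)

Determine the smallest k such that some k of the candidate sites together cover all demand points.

3

Coverage sets (demand points within 5 of each site):
  H1: {#4, #5, #6, #7, #8}
  H2: {#1, #5}
  H3: {}
  H4: {#2, #3}
No 2 sites suffice: every size-2 union leaves at least one demand point uncovered.
But {H1, H2, H4} covers everything, so the minimum is 3.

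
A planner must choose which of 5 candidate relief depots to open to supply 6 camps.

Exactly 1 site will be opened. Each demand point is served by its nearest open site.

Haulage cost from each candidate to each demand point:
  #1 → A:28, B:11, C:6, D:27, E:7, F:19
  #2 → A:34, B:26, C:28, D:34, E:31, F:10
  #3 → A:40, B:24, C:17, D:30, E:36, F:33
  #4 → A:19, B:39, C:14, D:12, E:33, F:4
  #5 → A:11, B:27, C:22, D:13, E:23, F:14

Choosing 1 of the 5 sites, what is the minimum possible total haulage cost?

Open {#1}.
  A→#1 28, B→#1 11, C→#1 6, D→#1 27, E→#1 7, F→#1 19  ⇒ total 98.
Compare {#5}: total 110.
Compare {#4}: total 121.
No size-1 selection does better; minimum is 98.

98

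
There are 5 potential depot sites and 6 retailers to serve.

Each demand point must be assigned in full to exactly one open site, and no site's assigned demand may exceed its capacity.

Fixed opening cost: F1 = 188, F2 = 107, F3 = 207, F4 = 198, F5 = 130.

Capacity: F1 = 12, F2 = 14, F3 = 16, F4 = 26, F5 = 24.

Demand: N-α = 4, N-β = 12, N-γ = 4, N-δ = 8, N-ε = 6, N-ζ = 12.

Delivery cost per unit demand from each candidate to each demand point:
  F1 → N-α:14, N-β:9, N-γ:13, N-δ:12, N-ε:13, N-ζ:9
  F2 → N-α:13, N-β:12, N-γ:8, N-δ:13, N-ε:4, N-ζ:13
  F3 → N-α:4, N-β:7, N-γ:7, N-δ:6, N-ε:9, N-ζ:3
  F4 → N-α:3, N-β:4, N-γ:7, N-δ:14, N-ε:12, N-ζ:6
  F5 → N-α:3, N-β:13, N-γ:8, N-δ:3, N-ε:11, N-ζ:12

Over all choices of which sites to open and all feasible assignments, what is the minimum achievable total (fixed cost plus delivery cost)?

582

Open {F4, F5}; cheapest assignment that respects the capacities:
  F4 (cap 26, load 24): N-β, N-ζ — cost 12×4 + 12×6 = 120
  F5 (cap 24, load 22): N-α, N-γ, N-δ, N-ε — cost 4×3 + 4×8 + 8×3 + 6×11 = 134
  Shipping 254, fixed 328 → total 582.
  Any other capacity-feasible assignment to {F4, F5} ships for at least 254.
Compare {F2, F4, F5}: its best feasible assignment gives total 647.
Compare {F2, F3, F5}: its best feasible assignment gives total 724.
Every other set of open sites that can feasibly serve all demand totals ≥ 647 even under its best assignment. Minimum: 582.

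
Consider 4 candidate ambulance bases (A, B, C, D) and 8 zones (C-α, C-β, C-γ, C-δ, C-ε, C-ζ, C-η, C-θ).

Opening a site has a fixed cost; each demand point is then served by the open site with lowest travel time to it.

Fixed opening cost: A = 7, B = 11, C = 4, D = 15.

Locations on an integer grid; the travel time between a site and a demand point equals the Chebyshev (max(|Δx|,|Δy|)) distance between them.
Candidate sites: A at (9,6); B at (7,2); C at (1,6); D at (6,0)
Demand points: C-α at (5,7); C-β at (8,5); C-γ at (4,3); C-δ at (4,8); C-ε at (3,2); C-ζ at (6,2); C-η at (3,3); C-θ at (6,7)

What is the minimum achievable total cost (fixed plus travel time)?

Open {A, C}: assign each demand point to its cheapest open site.
  C-α→A 4, C-β→A 1, C-γ→C 3, C-δ→C 3, C-ε→C 4, C-ζ→A 4, C-η→C 3, C-θ→A 3
  travel time 25, fixed 11 → total 36.
Compare {C}: travel time 34 + fixed 4 = 38.
Compare {A}: travel time 34 + fixed 7 = 41.
Compare {B, C}: travel time 26 + fixed 15 = 41.
All other subsets cost ≥ 38. Minimum total cost: 36.

36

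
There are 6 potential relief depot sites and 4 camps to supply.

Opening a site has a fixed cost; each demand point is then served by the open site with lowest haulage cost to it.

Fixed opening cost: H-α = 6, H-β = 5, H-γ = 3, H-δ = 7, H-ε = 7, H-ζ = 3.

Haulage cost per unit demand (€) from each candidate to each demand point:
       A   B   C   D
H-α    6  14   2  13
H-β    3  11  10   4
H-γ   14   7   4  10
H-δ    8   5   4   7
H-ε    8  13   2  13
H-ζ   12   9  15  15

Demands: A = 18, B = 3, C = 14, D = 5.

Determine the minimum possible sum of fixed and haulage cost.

135

Open {H-α, H-β, H-δ}: assign each demand point to its cheapest open site.
  A→H-β 18×3=54, B→H-δ 3×5=15, C→H-α 14×2=28, D→H-β 5×4=20
  haulage cost 117, fixed 18 → total 135.
Compare {H-β, H-δ, H-ε}: haulage cost 117 + fixed 19 = 136.
Compare {H-α, H-β, H-γ}: haulage cost 123 + fixed 14 = 137.
Compare {H-β, H-γ, H-ε}: haulage cost 123 + fixed 15 = 138.
All other subsets cost ≥ 136. Minimum total cost: 135.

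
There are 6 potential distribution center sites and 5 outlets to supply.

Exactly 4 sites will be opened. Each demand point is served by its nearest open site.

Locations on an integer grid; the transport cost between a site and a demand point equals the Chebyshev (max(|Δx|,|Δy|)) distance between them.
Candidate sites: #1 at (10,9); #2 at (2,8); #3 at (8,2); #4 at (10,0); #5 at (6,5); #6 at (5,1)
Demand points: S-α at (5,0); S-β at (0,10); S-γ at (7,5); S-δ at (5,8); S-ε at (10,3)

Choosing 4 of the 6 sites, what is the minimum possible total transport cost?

9

Open {#2, #3, #5, #6}.
  S-α→#6 1, S-β→#2 2, S-γ→#5 1, S-δ→#2 3, S-ε→#3 2  ⇒ total 9.
Compare {#2, #4, #5, #6}: total 10.
Compare {#1, #2, #3, #5}: total 11.
No size-4 selection does better; minimum is 9.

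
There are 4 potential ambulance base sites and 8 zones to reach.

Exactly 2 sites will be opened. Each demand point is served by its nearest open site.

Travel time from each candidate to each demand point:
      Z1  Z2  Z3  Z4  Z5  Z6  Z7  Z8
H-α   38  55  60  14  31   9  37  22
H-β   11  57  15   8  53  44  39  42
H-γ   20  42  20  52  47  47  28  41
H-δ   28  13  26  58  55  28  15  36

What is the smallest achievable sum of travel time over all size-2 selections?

Open {H-α, H-δ}.
  Z1→H-δ 28, Z2→H-δ 13, Z3→H-δ 26, Z4→H-α 14, Z5→H-α 31, Z6→H-α 9, Z7→H-δ 15, Z8→H-α 22  ⇒ total 158.
Compare {H-β, H-δ}: total 179.
Compare {H-α, H-γ}: total 186.
No size-2 selection does better; minimum is 158.

158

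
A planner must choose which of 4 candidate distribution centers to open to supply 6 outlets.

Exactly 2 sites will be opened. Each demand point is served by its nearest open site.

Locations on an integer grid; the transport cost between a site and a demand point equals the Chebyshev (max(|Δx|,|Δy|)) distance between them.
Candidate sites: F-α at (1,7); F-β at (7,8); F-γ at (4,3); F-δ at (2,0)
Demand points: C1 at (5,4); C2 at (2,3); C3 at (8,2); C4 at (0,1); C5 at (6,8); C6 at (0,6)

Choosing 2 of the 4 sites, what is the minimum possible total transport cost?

Open {F-β, F-γ}.
  C1→F-γ 1, C2→F-γ 2, C3→F-γ 4, C4→F-γ 4, C5→F-β 1, C6→F-γ 4  ⇒ total 16.
Compare {F-α, F-γ}: total 17.
Compare {F-γ, F-δ}: total 18.
No size-2 selection does better; minimum is 16.

16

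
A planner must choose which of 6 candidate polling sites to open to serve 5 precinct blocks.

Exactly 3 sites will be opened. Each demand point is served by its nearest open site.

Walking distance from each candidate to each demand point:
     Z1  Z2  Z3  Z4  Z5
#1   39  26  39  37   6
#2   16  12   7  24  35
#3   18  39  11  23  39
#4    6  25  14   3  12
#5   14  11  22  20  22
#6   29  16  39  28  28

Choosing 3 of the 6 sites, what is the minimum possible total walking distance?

34

Open {#1, #2, #4}.
  Z1→#4 6, Z2→#2 12, Z3→#2 7, Z4→#4 3, Z5→#1 6  ⇒ total 34.
Compare {#2, #4, #5}: total 39.
Compare {#1, #4, #5}: total 40.
No size-3 selection does better; minimum is 34.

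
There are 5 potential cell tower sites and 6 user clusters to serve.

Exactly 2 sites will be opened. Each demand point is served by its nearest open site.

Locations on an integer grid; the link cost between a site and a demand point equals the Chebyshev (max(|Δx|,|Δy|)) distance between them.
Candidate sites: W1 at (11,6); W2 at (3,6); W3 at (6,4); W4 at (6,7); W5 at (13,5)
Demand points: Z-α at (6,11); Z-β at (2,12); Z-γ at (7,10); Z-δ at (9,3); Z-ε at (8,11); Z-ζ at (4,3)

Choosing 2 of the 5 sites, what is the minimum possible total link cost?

Open {W3, W4}.
  Z-α→W4 4, Z-β→W4 5, Z-γ→W4 3, Z-δ→W3 3, Z-ε→W4 4, Z-ζ→W3 2  ⇒ total 21.
Compare {W1, W4}: total 23.
Compare {W2, W4}: total 23.
No size-2 selection does better; minimum is 21.

21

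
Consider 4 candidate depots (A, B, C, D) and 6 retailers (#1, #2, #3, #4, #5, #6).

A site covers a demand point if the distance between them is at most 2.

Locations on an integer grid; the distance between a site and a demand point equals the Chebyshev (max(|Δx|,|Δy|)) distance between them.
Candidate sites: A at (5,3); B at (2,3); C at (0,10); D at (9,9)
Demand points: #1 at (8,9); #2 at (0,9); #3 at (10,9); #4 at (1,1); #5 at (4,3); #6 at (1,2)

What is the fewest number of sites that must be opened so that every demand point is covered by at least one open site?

3

Coverage sets (demand points within 2 of each site):
  A: {#5}
  B: {#4, #5, #6}
  C: {#2}
  D: {#1, #3}
No 2 sites suffice: every size-2 union leaves at least one demand point uncovered.
But {B, C, D} covers everything, so the minimum is 3.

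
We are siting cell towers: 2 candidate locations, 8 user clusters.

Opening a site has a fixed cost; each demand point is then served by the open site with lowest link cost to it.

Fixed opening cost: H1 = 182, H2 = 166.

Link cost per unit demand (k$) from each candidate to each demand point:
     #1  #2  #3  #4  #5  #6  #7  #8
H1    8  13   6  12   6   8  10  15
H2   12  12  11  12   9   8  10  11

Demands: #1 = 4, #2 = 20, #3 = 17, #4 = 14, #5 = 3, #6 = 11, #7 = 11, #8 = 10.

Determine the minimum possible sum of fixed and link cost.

Open {H1}: assign each demand point to its cheapest open site.
  #1→H1 4×8=32, #2→H1 20×13=260, #3→H1 17×6=102, #4→H1 14×12=168, #5→H1 3×6=18, #6→H1 11×8=88, #7→H1 11×10=110, #8→H1 10×15=150
  link cost 928, fixed 182 → total 1110.
Compare {H2}: link cost 978 + fixed 166 = 1144.
Compare {H1, H2}: link cost 868 + fixed 348 = 1216.

1110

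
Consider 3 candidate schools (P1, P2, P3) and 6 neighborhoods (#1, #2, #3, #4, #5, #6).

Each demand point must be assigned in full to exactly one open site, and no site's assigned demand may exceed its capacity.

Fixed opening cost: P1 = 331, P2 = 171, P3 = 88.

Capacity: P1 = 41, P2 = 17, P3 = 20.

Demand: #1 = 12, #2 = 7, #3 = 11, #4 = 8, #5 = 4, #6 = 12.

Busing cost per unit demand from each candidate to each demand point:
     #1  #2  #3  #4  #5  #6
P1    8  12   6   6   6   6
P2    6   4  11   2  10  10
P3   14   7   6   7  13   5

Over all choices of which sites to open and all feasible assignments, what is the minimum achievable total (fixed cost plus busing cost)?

Open {P1, P3}; cheapest assignment that respects the capacities:
  P1 (cap 41, load 35): #1, #3, #4, #5 — cost 12×8 + 11×6 + 8×6 + 4×6 = 234
  P3 (cap 20, load 19): #2, #6 — cost 7×7 + 12×5 = 109
  Shipping 343, fixed 419 → total 762.
  Any other capacity-feasible assignment to {P1, P3} ships for at least 343.
Compare {P1, P2}: its best feasible assignment gives total 804.
Compare {P1, P2, P3}: its best feasible assignment gives total 880.
Every other set of open sites that can feasibly serve all demand totals ≥ 804 even under its best assignment. Minimum: 762.

762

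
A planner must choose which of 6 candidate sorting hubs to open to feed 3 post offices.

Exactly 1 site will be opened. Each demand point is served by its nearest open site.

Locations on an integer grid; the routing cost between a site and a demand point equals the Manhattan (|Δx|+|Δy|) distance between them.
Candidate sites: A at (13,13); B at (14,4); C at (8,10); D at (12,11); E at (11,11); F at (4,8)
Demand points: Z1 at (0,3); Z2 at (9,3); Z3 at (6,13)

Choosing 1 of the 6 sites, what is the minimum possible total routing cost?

26

Open {F}.
  Z1→F 9, Z2→F 10, Z3→F 7  ⇒ total 26.
Compare {C}: total 28.
Compare {E}: total 36.
No size-1 selection does better; minimum is 26.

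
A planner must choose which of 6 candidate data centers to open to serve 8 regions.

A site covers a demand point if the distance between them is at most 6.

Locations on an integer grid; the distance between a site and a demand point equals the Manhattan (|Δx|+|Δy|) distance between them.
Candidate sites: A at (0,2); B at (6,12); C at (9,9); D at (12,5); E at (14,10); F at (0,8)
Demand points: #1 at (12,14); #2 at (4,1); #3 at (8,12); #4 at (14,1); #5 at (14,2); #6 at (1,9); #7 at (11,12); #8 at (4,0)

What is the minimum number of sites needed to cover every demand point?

5

Coverage sets (demand points within 6 of each site):
  A: {#2, #8}
  B: {#3, #7}
  C: {#3, #7}
  D: {#4, #5}
  E: {#1, #7}
  F: {#6}
No 4 sites suffice: every size-4 union leaves at least one demand point uncovered.
But {A, B, D, E, F} covers everything, so the minimum is 5.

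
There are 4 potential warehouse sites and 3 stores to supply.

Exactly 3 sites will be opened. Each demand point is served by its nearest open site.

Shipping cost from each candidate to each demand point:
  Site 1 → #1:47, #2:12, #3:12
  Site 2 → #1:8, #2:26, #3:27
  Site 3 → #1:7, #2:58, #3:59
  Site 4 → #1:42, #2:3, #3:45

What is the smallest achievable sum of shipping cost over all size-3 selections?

22

Open {Site 1, Site 3, Site 4}.
  #1→Site 3 7, #2→Site 4 3, #3→Site 1 12  ⇒ total 22.
Compare {Site 1, Site 2, Site 4}: total 23.
Compare {Site 1, Site 2, Site 3}: total 31.
No size-3 selection does better; minimum is 22.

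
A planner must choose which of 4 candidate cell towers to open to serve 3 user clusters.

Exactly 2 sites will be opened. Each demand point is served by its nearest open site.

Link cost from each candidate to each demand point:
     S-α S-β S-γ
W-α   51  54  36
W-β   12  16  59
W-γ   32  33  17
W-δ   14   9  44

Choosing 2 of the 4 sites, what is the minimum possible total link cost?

Open {W-γ, W-δ}.
  S-α→W-δ 14, S-β→W-δ 9, S-γ→W-γ 17  ⇒ total 40.
Compare {W-β, W-γ}: total 45.
Compare {W-α, W-δ}: total 59.
No size-2 selection does better; minimum is 40.

40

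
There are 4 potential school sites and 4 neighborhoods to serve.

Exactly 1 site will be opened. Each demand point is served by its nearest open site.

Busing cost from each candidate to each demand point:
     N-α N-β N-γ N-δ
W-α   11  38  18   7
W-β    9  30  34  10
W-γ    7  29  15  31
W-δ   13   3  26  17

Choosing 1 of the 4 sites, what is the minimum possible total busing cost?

59

Open {W-δ}.
  N-α→W-δ 13, N-β→W-δ 3, N-γ→W-δ 26, N-δ→W-δ 17  ⇒ total 59.
Compare {W-α}: total 74.
Compare {W-γ}: total 82.
No size-1 selection does better; minimum is 59.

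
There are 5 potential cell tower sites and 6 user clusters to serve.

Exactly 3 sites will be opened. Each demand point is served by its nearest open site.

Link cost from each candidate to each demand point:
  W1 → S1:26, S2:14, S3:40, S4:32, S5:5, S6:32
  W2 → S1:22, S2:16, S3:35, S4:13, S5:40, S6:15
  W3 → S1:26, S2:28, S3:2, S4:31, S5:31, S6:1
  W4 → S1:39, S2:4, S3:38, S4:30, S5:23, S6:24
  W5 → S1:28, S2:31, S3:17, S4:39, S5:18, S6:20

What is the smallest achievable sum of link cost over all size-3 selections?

Open {W1, W2, W3}.
  S1→W2 22, S2→W1 14, S3→W3 2, S4→W2 13, S5→W1 5, S6→W3 1  ⇒ total 57.
Compare {W2, W3, W4}: total 65.
Compare {W1, W3, W4}: total 68.
No size-3 selection does better; minimum is 57.

57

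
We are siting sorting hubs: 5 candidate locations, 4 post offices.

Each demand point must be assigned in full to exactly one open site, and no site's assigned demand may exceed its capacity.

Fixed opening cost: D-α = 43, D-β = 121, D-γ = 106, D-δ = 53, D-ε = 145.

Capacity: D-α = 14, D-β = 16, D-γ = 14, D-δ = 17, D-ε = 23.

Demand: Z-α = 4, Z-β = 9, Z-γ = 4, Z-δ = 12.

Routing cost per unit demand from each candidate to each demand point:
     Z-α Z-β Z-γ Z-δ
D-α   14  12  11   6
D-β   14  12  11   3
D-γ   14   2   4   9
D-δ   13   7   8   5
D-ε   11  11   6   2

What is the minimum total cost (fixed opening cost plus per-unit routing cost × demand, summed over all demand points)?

Open {D-γ, D-δ}; cheapest assignment that respects the capacities:
  D-γ (cap 14, load 13): Z-β, Z-γ — cost 9×2 + 4×4 = 34
  D-δ (cap 17, load 16): Z-α, Z-δ — cost 4×13 + 12×5 = 112
  Shipping 146, fixed 159 → total 305.
  Any other capacity-feasible assignment to {D-γ, D-δ} ships for at least 146.
Compare {D-α, D-δ}: its best feasible assignment gives total 315.
Compare {D-α, D-γ, D-δ}: its best feasible assignment gives total 348.
Every other set of open sites that can feasibly serve all demand totals ≥ 315 even under its best assignment. Minimum: 305.

305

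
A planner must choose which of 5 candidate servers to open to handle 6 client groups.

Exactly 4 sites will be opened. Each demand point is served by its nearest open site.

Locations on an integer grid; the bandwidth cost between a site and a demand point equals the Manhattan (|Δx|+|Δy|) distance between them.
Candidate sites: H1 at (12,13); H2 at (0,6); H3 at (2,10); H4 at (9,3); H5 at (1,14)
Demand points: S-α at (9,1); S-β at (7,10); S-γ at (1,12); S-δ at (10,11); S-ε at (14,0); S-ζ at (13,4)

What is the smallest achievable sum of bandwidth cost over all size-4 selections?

26

Open {H1, H3, H4, H5}.
  S-α→H4 2, S-β→H3 5, S-γ→H5 2, S-δ→H1 4, S-ε→H4 8, S-ζ→H4 5  ⇒ total 26.
Compare {H1, H2, H3, H4}: total 27.
Compare {H1, H2, H4, H5}: total 29.
No size-4 selection does better; minimum is 26.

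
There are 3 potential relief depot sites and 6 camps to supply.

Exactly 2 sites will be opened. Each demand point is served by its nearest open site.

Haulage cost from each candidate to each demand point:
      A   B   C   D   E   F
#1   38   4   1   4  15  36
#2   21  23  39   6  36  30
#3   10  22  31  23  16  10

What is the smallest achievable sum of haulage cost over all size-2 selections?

44

Open {#1, #3}.
  A→#3 10, B→#1 4, C→#1 1, D→#1 4, E→#1 15, F→#3 10  ⇒ total 44.
Compare {#1, #2}: total 75.
Compare {#2, #3}: total 95.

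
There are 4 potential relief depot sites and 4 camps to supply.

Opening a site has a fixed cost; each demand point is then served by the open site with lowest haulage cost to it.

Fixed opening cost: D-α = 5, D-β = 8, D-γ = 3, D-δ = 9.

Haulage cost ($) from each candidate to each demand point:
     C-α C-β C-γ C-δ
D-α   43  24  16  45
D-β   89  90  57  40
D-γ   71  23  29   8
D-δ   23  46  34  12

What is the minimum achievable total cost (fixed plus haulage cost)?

Open {D-α, D-γ, D-δ}: assign each demand point to its cheapest open site.
  C-α→D-δ 23, C-β→D-γ 23, C-γ→D-α 16, C-δ→D-γ 8
  haulage cost 70, fixed 17 → total 87.
Compare {D-α, D-δ}: haulage cost 75 + fixed 14 = 89.
Compare {D-γ, D-δ}: haulage cost 83 + fixed 12 = 95.
Compare {D-α, D-β, D-γ, D-δ}: haulage cost 70 + fixed 25 = 95.
All other subsets cost ≥ 89. Minimum total cost: 87.

87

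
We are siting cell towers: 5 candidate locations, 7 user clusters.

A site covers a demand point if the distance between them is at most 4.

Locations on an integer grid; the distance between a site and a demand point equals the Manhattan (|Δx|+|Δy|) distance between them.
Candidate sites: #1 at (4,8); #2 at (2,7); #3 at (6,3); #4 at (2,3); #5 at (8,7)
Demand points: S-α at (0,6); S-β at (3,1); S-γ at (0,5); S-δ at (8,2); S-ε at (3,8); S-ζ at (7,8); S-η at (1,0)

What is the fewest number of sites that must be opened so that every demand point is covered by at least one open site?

Coverage sets (demand points within 4 of each site):
  #1: {S-ε, S-ζ}
  #2: {S-α, S-γ, S-ε}
  #3: {S-δ}
  #4: {S-β, S-γ, S-η}
  #5: {S-ζ}
No 3 sites suffice: every size-3 union leaves at least one demand point uncovered.
But {#1, #2, #3, #4} covers everything, so the minimum is 4.

4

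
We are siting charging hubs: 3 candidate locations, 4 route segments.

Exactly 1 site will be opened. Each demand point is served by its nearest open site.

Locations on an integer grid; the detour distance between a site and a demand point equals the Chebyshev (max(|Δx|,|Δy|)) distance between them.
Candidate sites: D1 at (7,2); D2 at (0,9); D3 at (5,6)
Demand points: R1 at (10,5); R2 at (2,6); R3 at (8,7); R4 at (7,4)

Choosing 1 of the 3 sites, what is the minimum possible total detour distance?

Open {D3}.
  R1→D3 5, R2→D3 3, R3→D3 3, R4→D3 2  ⇒ total 13.
Compare {D1}: total 15.
Compare {D2}: total 28.

13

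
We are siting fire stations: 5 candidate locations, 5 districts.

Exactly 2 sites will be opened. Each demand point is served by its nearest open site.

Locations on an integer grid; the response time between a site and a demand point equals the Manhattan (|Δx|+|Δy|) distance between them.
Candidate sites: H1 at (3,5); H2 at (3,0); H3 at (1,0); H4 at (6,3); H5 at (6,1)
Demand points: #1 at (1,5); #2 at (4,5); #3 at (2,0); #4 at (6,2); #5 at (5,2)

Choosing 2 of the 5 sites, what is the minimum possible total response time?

11

Open {H1, H5}.
  #1→H1 2, #2→H1 1, #3→H5 5, #4→H5 1, #5→H5 2  ⇒ total 11.
Compare {H1, H4}: total 12.
Compare {H1, H2}: total 13.
No size-2 selection does better; minimum is 11.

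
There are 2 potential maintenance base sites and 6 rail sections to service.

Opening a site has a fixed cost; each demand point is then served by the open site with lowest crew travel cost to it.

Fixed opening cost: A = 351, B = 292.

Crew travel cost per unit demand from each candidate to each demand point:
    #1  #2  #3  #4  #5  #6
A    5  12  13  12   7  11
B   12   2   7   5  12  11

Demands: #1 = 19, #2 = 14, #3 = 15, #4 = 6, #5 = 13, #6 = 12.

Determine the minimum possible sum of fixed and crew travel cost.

Open {B}: assign each demand point to its cheapest open site.
  #1→B 19×12=228, #2→B 14×2=28, #3→B 15×7=105, #4→B 6×5=30, #5→B 13×12=156, #6→B 12×11=132
  crew travel cost 679, fixed 292 → total 971.
Compare {A}: crew travel cost 753 + fixed 351 = 1104.
Compare {A, B}: crew travel cost 481 + fixed 643 = 1124.

971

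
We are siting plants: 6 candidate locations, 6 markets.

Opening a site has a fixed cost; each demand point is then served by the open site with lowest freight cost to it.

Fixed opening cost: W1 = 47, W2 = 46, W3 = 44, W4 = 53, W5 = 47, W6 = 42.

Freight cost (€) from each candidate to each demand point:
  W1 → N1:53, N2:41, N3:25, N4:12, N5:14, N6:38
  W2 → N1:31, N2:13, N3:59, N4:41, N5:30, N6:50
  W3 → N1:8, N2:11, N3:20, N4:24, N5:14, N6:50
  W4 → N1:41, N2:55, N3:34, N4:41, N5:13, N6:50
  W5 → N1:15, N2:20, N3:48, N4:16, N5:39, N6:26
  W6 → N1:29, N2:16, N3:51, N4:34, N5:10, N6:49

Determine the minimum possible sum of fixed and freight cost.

171

Open {W3}: assign each demand point to its cheapest open site.
  N1→W3 8, N2→W3 11, N3→W3 20, N4→W3 24, N5→W3 14, N6→W3 50
  freight cost 127, fixed 44 → total 171.
Compare {W3, W5}: freight cost 95 + fixed 91 = 186.
Compare {W1, W3}: freight cost 103 + fixed 91 = 194.
Compare {W1, W5}: freight cost 112 + fixed 94 = 206.
All other subsets cost ≥ 186. Minimum total cost: 171.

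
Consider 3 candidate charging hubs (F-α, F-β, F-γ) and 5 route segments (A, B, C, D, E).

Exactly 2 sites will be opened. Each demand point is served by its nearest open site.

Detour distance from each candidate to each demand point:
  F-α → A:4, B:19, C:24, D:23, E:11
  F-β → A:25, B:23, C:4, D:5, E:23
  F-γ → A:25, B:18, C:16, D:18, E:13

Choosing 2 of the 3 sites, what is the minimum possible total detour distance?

43

Open {F-α, F-β}.
  A→F-α 4, B→F-α 19, C→F-β 4, D→F-β 5, E→F-α 11  ⇒ total 43.
Compare {F-β, F-γ}: total 65.
Compare {F-α, F-γ}: total 67.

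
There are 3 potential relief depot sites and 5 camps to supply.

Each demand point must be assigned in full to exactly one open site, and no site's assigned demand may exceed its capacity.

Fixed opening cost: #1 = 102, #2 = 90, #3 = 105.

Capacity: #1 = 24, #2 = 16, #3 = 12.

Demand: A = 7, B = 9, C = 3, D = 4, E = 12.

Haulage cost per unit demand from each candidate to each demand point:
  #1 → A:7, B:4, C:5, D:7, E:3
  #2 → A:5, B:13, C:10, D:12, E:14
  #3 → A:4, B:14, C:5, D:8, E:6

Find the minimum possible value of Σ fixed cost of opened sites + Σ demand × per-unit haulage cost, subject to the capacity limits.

354

Open {#1, #3}; cheapest assignment that respects the capacities:
  #1 (cap 24, load 24): B, C, E — cost 9×4 + 3×5 + 12×3 = 87
  #3 (cap 12, load 11): A, D — cost 7×4 + 4×8 = 60
  Shipping 147, fixed 207 → total 354.
  Any other capacity-feasible assignment to {#1, #3} ships for at least 147.
Compare {#1, #2}: its best feasible assignment gives total 362.
Compare {#1, #2, #3}: its best feasible assignment gives total 444.
Every other set of open sites that can feasibly serve all demand totals ≥ 362 even under its best assignment. Minimum: 354.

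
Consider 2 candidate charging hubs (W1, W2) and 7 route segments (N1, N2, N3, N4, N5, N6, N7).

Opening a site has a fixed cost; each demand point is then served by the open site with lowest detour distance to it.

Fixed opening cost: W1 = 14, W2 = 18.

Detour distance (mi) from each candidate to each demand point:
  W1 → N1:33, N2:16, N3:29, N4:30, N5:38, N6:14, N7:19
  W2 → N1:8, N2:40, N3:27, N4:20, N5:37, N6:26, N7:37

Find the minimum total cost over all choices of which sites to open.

173

Open {W1, W2}: assign each demand point to its cheapest open site.
  N1→W2 8, N2→W1 16, N3→W2 27, N4→W2 20, N5→W2 37, N6→W1 14, N7→W1 19
  detour distance 141, fixed 32 → total 173.
Compare {W1}: detour distance 179 + fixed 14 = 193.
Compare {W2}: detour distance 195 + fixed 18 = 213.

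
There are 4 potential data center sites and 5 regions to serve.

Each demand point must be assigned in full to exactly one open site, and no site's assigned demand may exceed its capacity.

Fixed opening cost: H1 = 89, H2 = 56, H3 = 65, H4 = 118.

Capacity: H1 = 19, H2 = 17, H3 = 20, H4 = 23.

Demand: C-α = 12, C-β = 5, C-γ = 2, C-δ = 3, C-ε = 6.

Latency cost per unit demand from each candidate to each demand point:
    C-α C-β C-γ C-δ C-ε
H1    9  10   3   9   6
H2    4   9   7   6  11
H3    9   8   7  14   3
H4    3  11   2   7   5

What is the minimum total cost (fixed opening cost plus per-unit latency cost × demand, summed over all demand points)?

Open {H2, H3}; cheapest assignment that respects the capacities:
  H2 (cap 17, load 17): C-α, C-γ, C-δ — cost 12×4 + 2×7 + 3×6 = 80
  H3 (cap 20, load 11): C-β, C-ε — cost 5×8 + 6×3 = 58
  Shipping 138, fixed 121 → total 259.
  Any other capacity-feasible assignment to {H2, H3} ships for at least 138.
Compare {H3, H4}: its best feasible assignment gives total 302.
Compare {H1, H2}: its best feasible assignment gives total 303.
Every other set of open sites that can feasibly serve all demand totals ≥ 302 even under its best assignment. Minimum: 259.

259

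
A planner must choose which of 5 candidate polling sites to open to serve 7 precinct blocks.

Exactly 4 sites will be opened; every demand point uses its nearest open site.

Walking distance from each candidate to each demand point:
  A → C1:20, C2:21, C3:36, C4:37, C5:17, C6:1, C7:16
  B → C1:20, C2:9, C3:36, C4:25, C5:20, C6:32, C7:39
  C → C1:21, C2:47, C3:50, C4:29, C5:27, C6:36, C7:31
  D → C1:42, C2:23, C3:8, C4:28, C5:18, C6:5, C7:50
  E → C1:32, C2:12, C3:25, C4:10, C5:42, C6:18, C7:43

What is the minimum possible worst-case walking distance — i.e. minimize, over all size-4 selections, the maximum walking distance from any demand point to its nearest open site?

Open {A, B, D, E}.
  Farthest demand point is C1 at walking distance 20 (to A); all others are ≤ 20.
With {A, C, D, E} the worst case is 20.
With {A, B, C, D} the worst case is 25.
No size-4 selection achieves below 20.

20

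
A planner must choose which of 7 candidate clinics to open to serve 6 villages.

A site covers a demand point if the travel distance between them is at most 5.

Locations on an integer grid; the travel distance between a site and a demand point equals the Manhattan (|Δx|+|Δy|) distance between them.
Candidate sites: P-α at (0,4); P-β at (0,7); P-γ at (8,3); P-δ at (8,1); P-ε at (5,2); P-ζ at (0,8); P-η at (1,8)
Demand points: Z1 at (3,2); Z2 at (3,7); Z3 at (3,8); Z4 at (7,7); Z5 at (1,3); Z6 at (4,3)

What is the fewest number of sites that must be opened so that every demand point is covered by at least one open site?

3

Coverage sets (demand points within 5 of each site):
  P-α: {Z1, Z5, Z6}
  P-β: {Z2, Z3, Z5}
  P-γ: {Z4, Z6}
  P-δ: {}
  P-ε: {Z1, Z5, Z6}
  P-ζ: {Z2, Z3}
  P-η: {Z2, Z3, Z5}
No 2 sites suffice: every size-2 union leaves at least one demand point uncovered.
But {P-α, P-β, P-γ} covers everything, so the minimum is 3.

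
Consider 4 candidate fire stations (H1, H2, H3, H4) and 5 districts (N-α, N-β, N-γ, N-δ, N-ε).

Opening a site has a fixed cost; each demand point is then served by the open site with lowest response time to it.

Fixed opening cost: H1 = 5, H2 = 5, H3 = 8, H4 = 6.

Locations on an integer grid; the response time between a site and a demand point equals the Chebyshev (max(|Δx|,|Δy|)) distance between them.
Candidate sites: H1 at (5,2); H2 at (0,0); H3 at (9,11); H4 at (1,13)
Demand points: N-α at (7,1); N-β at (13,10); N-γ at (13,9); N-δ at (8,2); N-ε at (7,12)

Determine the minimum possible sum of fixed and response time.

Open {H1, H3}: assign each demand point to its cheapest open site.
  N-α→H1 2, N-β→H3 4, N-γ→H3 4, N-δ→H1 3, N-ε→H3 2
  response time 15, fixed 13 → total 28.
Compare {H1, H2, H3}: response time 15 + fixed 18 = 33.
Compare {H1, H3, H4}: response time 15 + fixed 19 = 34.
Compare {H1}: response time 31 + fixed 5 = 36.
All other subsets cost ≥ 33. Minimum total cost: 28.

28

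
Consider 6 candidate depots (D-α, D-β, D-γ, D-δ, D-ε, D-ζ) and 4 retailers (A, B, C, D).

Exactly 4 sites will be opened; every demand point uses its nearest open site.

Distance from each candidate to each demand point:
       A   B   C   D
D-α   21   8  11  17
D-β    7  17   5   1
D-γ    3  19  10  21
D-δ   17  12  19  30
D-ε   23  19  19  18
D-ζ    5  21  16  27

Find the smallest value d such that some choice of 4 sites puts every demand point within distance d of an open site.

Open {D-α, D-β, D-γ, D-δ}.
  Farthest demand point is B at distance 8 (to D-α); all others are ≤ 8.
With {D-α, D-β, D-γ, D-ε} the worst case is 8.
With {D-α, D-β, D-γ, D-ζ} the worst case is 8.
No size-4 selection achieves below 8.

8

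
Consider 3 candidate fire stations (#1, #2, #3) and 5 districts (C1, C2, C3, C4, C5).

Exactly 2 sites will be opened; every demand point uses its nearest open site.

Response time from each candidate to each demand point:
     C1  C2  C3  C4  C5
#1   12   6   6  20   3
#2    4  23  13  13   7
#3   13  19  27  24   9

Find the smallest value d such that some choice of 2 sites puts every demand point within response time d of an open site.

13

Open {#1, #2}.
  Farthest demand point is C4 at response time 13 (to #2); all others are ≤ 13.
With {#2, #3} the worst case is 19.
With {#1, #3} the worst case is 20.
No size-2 selection achieves below 13.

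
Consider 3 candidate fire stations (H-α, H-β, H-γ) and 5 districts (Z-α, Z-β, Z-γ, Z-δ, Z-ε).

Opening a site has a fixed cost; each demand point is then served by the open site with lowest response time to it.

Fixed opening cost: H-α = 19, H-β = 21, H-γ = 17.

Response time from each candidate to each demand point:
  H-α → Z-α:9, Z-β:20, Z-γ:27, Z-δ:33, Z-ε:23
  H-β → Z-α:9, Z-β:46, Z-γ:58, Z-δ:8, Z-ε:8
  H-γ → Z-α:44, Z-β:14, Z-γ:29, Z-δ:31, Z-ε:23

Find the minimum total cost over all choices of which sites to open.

106

Open {H-β, H-γ}: assign each demand point to its cheapest open site.
  Z-α→H-β 9, Z-β→H-γ 14, Z-γ→H-γ 29, Z-δ→H-β 8, Z-ε→H-β 8
  response time 68, fixed 38 → total 106.
Compare {H-α, H-β}: response time 72 + fixed 40 = 112.
Compare {H-α, H-β, H-γ}: response time 66 + fixed 57 = 123.
Compare {H-α}: response time 112 + fixed 19 = 131.
All other subsets cost ≥ 112. Minimum total cost: 106.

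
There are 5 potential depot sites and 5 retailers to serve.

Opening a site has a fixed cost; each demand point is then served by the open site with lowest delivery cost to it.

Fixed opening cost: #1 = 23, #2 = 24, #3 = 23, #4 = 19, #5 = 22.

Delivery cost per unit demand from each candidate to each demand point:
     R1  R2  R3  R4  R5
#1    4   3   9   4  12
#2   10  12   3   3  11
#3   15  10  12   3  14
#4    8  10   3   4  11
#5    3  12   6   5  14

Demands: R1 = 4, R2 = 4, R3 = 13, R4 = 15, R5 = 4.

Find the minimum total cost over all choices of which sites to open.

203

Open {#1, #2}: assign each demand point to its cheapest open site.
  R1→#1 4×4=16, R2→#1 4×3=12, R3→#2 13×3=39, R4→#2 15×3=45, R5→#2 4×11=44
  delivery cost 156, fixed 47 → total 203.
Compare {#1, #4}: delivery cost 171 + fixed 42 = 213.
Compare {#1, #2, #5}: delivery cost 152 + fixed 69 = 221.
Compare {#1, #3, #4}: delivery cost 156 + fixed 65 = 221.
All other subsets cost ≥ 213. Minimum total cost: 203.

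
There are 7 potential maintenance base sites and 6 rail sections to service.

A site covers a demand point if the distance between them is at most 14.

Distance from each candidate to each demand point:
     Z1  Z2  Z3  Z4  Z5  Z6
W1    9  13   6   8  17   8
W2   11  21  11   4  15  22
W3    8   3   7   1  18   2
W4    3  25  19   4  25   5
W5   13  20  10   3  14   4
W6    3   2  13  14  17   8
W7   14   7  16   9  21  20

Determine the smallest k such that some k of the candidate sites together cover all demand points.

2

Coverage sets (demand points within 14 of each site):
  W1: {Z1, Z2, Z3, Z4, Z6}
  W2: {Z1, Z3, Z4}
  W3: {Z1, Z2, Z3, Z4, Z6}
  W4: {Z1, Z4, Z6}
  W5: {Z1, Z3, Z4, Z5, Z6}
  W6: {Z1, Z2, Z3, Z4, Z6}
  W7: {Z1, Z2, Z4}
No single site covers all 6 demand points.
But {W1, W5} covers everything, so the minimum is 2.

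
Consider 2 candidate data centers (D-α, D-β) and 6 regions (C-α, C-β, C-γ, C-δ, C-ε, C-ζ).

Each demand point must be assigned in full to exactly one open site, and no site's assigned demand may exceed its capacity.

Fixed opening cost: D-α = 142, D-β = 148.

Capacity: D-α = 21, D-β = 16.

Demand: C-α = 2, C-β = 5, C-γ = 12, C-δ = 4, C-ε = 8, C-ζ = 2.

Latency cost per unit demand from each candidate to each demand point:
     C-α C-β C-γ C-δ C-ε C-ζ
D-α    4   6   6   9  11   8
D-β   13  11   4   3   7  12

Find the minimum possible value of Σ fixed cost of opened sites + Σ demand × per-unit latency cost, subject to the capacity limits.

484

Open {D-α, D-β}; cheapest assignment that respects the capacities:
  D-α (cap 21, load 21): C-α, C-β, C-γ, C-ζ — cost 2×4 + 5×6 + 12×6 + 2×8 = 126
  D-β (cap 16, load 12): C-δ, C-ε — cost 4×3 + 8×7 = 68
  Shipping 194, fixed 290 → total 484.
  Any other capacity-feasible assignment to {D-α, D-β} ships for at least 194.
Total demand is 33 and no other set of sites has combined capacity ≥ 33, so {D-α, D-β} is the only feasible choice of open sites. Minimum: 484.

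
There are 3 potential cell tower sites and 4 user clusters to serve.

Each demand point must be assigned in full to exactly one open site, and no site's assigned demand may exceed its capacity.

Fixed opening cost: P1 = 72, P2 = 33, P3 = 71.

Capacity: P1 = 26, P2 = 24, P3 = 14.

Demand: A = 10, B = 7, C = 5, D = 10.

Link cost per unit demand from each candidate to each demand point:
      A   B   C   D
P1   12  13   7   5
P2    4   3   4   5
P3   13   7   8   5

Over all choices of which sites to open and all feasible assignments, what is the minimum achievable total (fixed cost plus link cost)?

235

Open {P2, P3}; cheapest assignment that respects the capacities:
  P2 (cap 24, load 22): A, B, C — cost 10×4 + 7×3 + 5×4 = 81
  P3 (cap 14, load 10): D — cost 10×5 = 50
  Shipping 131, fixed 104 → total 235.
  Any other capacity-feasible assignment to {P2, P3} ships for at least 131.
Compare {P1, P2}: its best feasible assignment gives total 236.
Compare {P1, P2, P3}: its best feasible assignment gives total 307.
Every other set of open sites that can feasibly serve all demand totals ≥ 236 even under its best assignment. Minimum: 235.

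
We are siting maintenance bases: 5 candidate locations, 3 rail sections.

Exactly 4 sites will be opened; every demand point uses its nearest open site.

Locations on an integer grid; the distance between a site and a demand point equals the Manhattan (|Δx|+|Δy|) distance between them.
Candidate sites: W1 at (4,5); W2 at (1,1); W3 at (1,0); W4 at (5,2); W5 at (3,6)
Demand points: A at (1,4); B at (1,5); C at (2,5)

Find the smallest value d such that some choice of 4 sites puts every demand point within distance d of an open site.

Open {W1, W2, W3, W4}.
  Farthest demand point is A at distance 3 (to W2); all others are ≤ 3.
With {W1, W2, W3, W5} the worst case is 3.
With {W1, W2, W4, W5} the worst case is 3.
No size-4 selection achieves below 3.

3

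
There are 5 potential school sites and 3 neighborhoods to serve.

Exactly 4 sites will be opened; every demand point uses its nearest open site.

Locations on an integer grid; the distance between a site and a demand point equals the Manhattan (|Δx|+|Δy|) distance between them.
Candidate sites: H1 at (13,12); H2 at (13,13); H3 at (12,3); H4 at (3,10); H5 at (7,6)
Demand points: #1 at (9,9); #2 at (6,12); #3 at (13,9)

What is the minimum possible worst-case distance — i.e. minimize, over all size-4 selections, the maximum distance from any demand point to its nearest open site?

5

Open {H1, H2, H4, H5}.
  Farthest demand point is #1 at distance 5 (to H5); all others are ≤ 5.
With {H1, H3, H4, H5} the worst case is 5.
With {H2, H3, H4, H5} the worst case is 5.
No size-4 selection achieves below 5.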